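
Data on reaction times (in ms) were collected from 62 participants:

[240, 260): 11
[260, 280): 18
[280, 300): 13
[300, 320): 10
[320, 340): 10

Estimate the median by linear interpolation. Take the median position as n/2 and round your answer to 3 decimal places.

283.077

Cumulative frequencies: 11, 29, 42, 52, 62
n = 62; position = n/2 = 31.
This falls in the class [280, 300): L = 280, F = 29, f = 13, h = 20.
Median ≈ 280 + ((31 − 29) / 13) × 20 = 283.0769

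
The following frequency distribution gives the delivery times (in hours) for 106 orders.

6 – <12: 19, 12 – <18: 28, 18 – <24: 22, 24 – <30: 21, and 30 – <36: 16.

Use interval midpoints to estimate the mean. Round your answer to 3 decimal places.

20.264

Midpoints: 9, 15, 21, 27, 33
Σfm = 19×9 + 28×15 + 22×21 + 21×27 + 16×33 = 2148
n = Σf = 106
Mean = 2148 / 106 = 20.2642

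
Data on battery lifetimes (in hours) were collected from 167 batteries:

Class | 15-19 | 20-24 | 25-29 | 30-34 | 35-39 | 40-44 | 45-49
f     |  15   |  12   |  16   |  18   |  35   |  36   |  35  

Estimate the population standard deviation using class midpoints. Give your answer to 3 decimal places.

Midpoints: 17, 22, 27, 32, 37, 42, 47
n = 167, Σfm = 5979, mean = 35.8024
Σfm² = 228973
Σf(m − x̄)² = Σfm² − (Σfm)²/n = 228973 − 5979²/167 = 14910.4790
Population variance = 14910.4790 / 167 = 89.2843
Standard deviation = √89.2843 = 9.4490

9.449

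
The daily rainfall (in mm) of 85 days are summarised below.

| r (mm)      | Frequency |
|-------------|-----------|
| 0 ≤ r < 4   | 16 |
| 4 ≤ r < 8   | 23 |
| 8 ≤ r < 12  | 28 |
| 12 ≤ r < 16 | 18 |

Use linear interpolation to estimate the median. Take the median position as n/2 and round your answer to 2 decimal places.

Cumulative frequencies: 16, 39, 67, 85
n = 85; position = n/2 = 42.5.
This falls in the class 8 ≤ r < 12: L = 8, F = 39, f = 28, h = 4.
Median ≈ 8 + ((42.5 − 39) / 28) × 4 = 8.5000

8.50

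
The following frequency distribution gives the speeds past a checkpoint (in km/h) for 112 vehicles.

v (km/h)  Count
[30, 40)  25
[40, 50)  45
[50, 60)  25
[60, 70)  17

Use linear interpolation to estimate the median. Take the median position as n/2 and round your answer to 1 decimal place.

46.9

Cumulative frequencies: 25, 70, 95, 112
n = 112; position = n/2 = 56.
This falls in the class [40, 50): L = 40, F = 25, f = 45, h = 10.
Median ≈ 40 + ((56 − 25) / 45) × 10 = 46.8889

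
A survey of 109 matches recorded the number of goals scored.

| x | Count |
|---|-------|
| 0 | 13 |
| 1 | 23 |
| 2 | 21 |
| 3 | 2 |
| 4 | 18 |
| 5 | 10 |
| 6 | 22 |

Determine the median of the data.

Cumulative frequencies: 13, 36, 57, 59, 77, 87, 109
n = 109, so the median is the value in position (n+1)/2 = 55.
Position 55 falls at value 2.

2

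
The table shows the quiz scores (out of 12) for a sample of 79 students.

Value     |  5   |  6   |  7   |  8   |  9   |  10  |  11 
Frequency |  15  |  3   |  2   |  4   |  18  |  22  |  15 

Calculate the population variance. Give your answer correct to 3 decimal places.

Values: 5, 6, 7, 8, 9, 10, 11
n = 79, Σfx = 686, mean = 8.6835
Σfx² = 6310
Σf(x − x̄)² = Σfx² − (Σfx)²/n = 6310 − 686²/79 = 353.0886
Population variance = 353.0886 / 79 = 4.4695

4.469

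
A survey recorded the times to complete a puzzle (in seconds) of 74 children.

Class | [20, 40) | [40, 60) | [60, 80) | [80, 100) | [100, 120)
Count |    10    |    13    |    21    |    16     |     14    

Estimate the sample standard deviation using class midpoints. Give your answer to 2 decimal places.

Midpoints: 30, 50, 70, 90, 110
n = 74, Σfm = 5400, mean = 72.9730
Σfm² = 443400
Σf(m − x̄)² = Σfm² − (Σfm)²/n = 443400 − 5400²/74 = 49345.9459
Sample variance = 49345.9459 / 73 = 675.9719
Standard deviation = √675.9719 = 25.9995

26.00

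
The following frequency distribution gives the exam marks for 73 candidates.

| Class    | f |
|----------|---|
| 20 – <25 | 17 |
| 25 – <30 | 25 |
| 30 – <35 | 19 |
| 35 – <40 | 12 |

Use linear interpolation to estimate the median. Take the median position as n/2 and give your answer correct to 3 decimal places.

Cumulative frequencies: 17, 42, 61, 73
n = 73; position = n/2 = 36.5.
This falls in the class 25 – <30: L = 25, F = 17, f = 25, h = 5.
Median ≈ 25 + ((36.5 − 17) / 25) × 5 = 28.9000

28.900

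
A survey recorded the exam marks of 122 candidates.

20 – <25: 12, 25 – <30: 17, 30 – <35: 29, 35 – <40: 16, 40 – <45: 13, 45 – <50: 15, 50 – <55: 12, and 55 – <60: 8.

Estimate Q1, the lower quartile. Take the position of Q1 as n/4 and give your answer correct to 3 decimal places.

Cumulative frequencies: 12, 29, 58, 74, 87, 102, 114, 122
n = 122; position = n/4 = 30.5.
This falls in the class 30 – <35: L = 30, F = 29, f = 29, h = 5.
Lower quartile ≈ 30 + ((30.5 − 29) / 29) × 5 = 30.2586

30.259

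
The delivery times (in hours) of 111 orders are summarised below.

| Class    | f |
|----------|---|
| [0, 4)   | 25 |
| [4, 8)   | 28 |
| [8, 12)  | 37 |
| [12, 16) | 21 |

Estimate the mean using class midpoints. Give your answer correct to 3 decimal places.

7.946

Midpoints: 2, 6, 10, 14
Σfm = 25×2 + 28×6 + 37×10 + 21×14 = 882
n = Σf = 111
Mean = 882 / 111 = 7.9459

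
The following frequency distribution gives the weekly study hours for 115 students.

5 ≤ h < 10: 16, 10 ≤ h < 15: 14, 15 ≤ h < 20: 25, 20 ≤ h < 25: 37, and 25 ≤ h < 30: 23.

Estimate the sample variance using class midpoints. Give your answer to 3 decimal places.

42.784

Midpoints: 7.5, 12.5, 17.5, 22.5, 27.5
n = 115, Σfm = 2197.5, mean = 19.1087
Σfm² = 46868.75
Σf(m − x̄)² = Σfm² − (Σfm)²/n = 46868.75 − 2197.5²/115 = 4877.3913
Sample variance = 4877.3913 / 114 = 42.7841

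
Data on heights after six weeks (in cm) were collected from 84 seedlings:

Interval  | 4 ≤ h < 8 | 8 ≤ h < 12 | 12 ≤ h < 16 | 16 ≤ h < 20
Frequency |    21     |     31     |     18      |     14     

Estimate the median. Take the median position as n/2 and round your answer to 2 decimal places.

10.71

Cumulative frequencies: 21, 52, 70, 84
n = 84; position = n/2 = 42.
This falls in the class 8 ≤ h < 12: L = 8, F = 21, f = 31, h = 4.
Median ≈ 8 + ((42 − 21) / 31) × 4 = 10.7097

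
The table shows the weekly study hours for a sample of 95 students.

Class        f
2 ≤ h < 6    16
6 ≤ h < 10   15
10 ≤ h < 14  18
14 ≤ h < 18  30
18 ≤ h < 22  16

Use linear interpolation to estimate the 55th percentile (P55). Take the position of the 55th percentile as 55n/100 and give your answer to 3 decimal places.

14.433

Cumulative frequencies: 16, 31, 49, 79, 95
n = 95; position = 55n/100 = 52.25.
This falls in the class 14 ≤ h < 18: L = 14, F = 49, f = 30, h = 4.
55th percentile ≈ 14 + ((52.25 − 49) / 30) × 4 = 14.4333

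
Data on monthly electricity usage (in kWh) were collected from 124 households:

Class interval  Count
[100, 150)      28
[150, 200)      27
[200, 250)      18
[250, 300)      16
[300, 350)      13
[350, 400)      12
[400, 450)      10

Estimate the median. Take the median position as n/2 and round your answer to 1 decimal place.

219.4

Cumulative frequencies: 28, 55, 73, 89, 102, 114, 124
n = 124; position = n/2 = 62.
This falls in the class [200, 250): L = 200, F = 55, f = 18, h = 50.
Median ≈ 200 + ((62 − 55) / 18) × 50 = 219.4444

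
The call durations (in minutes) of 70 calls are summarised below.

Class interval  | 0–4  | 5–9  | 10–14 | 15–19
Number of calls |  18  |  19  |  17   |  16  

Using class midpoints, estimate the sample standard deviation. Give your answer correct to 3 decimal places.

5.558

Midpoints: 2, 7, 12, 17
n = 70, Σfm = 645, mean = 9.2143
Σfm² = 8075
Σf(m − x̄)² = Σfm² − (Σfm)²/n = 8075 − 645²/70 = 2131.7857
Sample variance = 2131.7857 / 69 = 30.8954
Standard deviation = √30.8954 = 5.5584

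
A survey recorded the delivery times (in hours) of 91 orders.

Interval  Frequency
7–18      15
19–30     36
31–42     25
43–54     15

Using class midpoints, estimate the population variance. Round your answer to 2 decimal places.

Midpoints: 12.5, 24.5, 36.5, 48.5
n = 91, Σfm = 2709.5, mean = 29.7747
Σfm² = 92542.75
Σf(m − x̄)² = Σfm² − (Σfm)²/n = 92542.75 − 2709.5²/91 = 11868.1319
Population variance = 11868.1319 / 91 = 130.4190

130.42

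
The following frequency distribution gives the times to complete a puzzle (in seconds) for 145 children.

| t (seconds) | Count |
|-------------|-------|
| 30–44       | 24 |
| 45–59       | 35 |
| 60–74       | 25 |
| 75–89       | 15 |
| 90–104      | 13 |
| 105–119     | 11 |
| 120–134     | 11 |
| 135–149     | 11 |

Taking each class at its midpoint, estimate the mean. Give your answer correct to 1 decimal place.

Midpoints: 37, 52, 67, 82, 97, 112, 127, 142
Σfm = 24×37 + 35×52 + 25×67 + 15×82 + 13×97 + 11×112 + 11×127 + 11×142 = 11065
n = Σf = 145
Mean = 11065 / 145 = 76.3103

76.3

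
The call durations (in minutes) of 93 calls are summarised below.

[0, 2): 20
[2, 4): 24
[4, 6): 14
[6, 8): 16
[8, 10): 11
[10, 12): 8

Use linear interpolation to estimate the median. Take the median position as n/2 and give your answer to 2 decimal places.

4.36

Cumulative frequencies: 20, 44, 58, 74, 85, 93
n = 93; position = n/2 = 46.5.
This falls in the class [4, 6): L = 4, F = 44, f = 14, h = 2.
Median ≈ 4 + ((46.5 − 44) / 14) × 2 = 4.3571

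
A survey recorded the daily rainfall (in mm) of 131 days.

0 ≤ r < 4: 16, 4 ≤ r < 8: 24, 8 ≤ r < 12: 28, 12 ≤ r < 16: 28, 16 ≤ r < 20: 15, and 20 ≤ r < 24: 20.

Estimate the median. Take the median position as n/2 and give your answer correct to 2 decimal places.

Cumulative frequencies: 16, 40, 68, 96, 111, 131
n = 131; position = n/2 = 65.5.
This falls in the class 8 ≤ r < 12: L = 8, F = 40, f = 28, h = 4.
Median ≈ 8 + ((65.5 − 40) / 28) × 4 = 11.6429

11.64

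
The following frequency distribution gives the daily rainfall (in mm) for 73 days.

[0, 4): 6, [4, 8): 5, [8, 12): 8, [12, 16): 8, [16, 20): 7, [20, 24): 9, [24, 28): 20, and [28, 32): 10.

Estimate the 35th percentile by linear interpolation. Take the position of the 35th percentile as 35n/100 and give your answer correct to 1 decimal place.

Cumulative frequencies: 6, 11, 19, 27, 34, 43, 63, 73
n = 73; position = 35n/100 = 25.55.
This falls in the class [12, 16): L = 12, F = 19, f = 8, h = 4.
35th percentile ≈ 12 + ((25.55 − 19) / 8) × 4 = 15.2750

15.3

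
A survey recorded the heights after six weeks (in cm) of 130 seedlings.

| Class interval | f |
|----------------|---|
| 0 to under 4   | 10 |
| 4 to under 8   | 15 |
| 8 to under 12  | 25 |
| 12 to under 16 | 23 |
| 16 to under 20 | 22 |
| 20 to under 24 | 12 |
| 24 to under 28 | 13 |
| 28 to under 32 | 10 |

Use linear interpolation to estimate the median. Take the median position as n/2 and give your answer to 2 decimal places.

14.61

Cumulative frequencies: 10, 25, 50, 73, 95, 107, 120, 130
n = 130; position = n/2 = 65.
This falls in the class 12 to under 16: L = 12, F = 50, f = 23, h = 4.
Median ≈ 12 + ((65 − 50) / 23) × 4 = 14.6087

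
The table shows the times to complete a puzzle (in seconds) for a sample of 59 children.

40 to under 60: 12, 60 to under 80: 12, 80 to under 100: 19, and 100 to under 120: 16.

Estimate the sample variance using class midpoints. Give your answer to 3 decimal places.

Midpoints: 50, 70, 90, 110
n = 59, Σfm = 4910, mean = 83.2203
Σfm² = 436300
Σf(m − x̄)² = Σfm² − (Σfm)²/n = 436300 − 4910²/59 = 27688.1356
Sample variance = 27688.1356 / 58 = 477.3816

477.382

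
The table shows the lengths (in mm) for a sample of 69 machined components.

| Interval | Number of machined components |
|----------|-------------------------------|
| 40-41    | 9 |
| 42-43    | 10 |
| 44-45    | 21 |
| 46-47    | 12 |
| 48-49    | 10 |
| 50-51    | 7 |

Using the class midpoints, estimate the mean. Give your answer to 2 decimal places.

Midpoints: 40.5, 42.5, 44.5, 46.5, 48.5, 50.5
Σfm = 9×40.5 + 10×42.5 + 21×44.5 + 12×46.5 + 10×48.5 + 7×50.5 = 3120.5
n = Σf = 69
Mean = 3120.5 / 69 = 45.2246

45.22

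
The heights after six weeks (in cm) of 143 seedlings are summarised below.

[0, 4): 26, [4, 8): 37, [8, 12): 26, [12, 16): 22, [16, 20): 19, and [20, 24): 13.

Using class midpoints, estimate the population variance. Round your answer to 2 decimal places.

39.75

Midpoints: 2, 6, 10, 14, 18, 22
n = 143, Σfm = 1470, mean = 10.2797
Σfm² = 20796
Σf(m − x̄)² = Σfm² − (Σfm)²/n = 20796 − 1470²/143 = 5684.8112
Population variance = 5684.8112 / 143 = 39.7539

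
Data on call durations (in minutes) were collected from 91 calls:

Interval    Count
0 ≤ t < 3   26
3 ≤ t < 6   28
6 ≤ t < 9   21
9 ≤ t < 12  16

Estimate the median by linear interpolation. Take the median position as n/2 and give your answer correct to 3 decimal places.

Cumulative frequencies: 26, 54, 75, 91
n = 91; position = n/2 = 45.5.
This falls in the class 3 ≤ t < 6: L = 3, F = 26, f = 28, h = 3.
Median ≈ 3 + ((45.5 − 26) / 28) × 3 = 5.0893

5.089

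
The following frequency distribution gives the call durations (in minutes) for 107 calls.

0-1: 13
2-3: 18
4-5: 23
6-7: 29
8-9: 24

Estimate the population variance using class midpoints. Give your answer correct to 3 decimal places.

6.909

Midpoints: 0.5, 2.5, 4.5, 6.5, 8.5
n = 107, Σfm = 547.5, mean = 5.1168
Σfm² = 3540.75
Σf(m − x̄)² = Σfm² − (Σfm)²/n = 3540.75 − 547.5²/107 = 739.2897
Population variance = 739.2897 / 107 = 6.9092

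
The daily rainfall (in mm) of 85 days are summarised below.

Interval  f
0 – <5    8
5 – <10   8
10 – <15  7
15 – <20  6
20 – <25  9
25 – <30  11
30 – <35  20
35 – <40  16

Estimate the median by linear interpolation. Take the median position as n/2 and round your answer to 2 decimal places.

27.05

Cumulative frequencies: 8, 16, 23, 29, 38, 49, 69, 85
n = 85; position = n/2 = 42.5.
This falls in the class 25 – <30: L = 25, F = 38, f = 11, h = 5.
Median ≈ 25 + ((42.5 − 38) / 11) × 5 = 27.0455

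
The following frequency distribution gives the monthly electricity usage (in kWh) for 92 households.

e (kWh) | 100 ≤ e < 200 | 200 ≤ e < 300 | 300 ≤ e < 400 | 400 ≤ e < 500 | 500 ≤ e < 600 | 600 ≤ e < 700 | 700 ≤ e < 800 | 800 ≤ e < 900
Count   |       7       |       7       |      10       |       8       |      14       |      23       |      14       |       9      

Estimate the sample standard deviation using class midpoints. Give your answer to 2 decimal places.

Midpoints: 150, 250, 350, 450, 550, 650, 750, 850
n = 92, Σfm = 50700, mean = 551.0870
Σfm² = 31770000
Σf(m − x̄)² = Σfm² − (Σfm)²/n = 31770000 − 50700²/92 = 3829891.3043
Sample variance = 3829891.3043 / 91 = 42086.7176
Standard deviation = √42086.7176 = 205.1505

205.15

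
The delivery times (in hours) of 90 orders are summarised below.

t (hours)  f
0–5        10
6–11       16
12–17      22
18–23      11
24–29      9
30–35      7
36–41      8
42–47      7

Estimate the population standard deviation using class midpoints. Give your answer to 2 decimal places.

Midpoints: 2.5, 8.5, 14.5, 20.5, 26.5, 32.5, 38.5, 44.5
n = 90, Σfm = 1791, mean = 19.9000
Σfm² = 49900.5
Σf(m − x̄)² = Σfm² − (Σfm)²/n = 49900.5 − 1791²/90 = 14259.6000
Population variance = 14259.6000 / 90 = 158.4400
Standard deviation = √158.4400 = 12.5873

12.59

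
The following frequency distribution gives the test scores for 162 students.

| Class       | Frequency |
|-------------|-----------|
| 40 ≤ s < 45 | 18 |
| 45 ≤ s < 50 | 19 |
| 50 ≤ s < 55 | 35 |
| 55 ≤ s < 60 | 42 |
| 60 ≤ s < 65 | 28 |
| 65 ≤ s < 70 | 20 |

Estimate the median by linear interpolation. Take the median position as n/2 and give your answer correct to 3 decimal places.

Cumulative frequencies: 18, 37, 72, 114, 142, 162
n = 162; position = n/2 = 81.
This falls in the class 55 ≤ s < 60: L = 55, F = 72, f = 42, h = 5.
Median ≈ 55 + ((81 − 72) / 42) × 5 = 56.0714

56.071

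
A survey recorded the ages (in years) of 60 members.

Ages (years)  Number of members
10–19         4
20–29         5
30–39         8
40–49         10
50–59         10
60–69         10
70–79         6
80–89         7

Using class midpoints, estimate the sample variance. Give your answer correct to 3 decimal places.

414.802

Midpoints: 14.5, 24.5, 34.5, 44.5, 54.5, 64.5, 74.5, 84.5
n = 60, Σfm = 3130, mean = 52.1667
Σfm² = 187755
Σf(m − x̄)² = Σfm² − (Σfm)²/n = 187755 − 3130²/60 = 24473.3333
Sample variance = 24473.3333 / 59 = 414.8023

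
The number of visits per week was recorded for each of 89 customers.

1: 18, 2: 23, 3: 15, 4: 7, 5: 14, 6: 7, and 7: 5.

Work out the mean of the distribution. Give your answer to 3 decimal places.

3.191

Values: 1, 2, 3, 4, 5, 6, 7
Σfx = 18×1 + 23×2 + 15×3 + 7×4 + 14×5 + 7×6 + 5×7 = 284
n = Σf = 89
Mean = 284 / 89 = 3.1910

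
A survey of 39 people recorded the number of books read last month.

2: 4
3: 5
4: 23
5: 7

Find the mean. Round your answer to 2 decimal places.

3.85

Values: 2, 3, 4, 5
Σfx = 4×2 + 5×3 + 23×4 + 7×5 = 150
n = Σf = 39
Mean = 150 / 39 = 3.8462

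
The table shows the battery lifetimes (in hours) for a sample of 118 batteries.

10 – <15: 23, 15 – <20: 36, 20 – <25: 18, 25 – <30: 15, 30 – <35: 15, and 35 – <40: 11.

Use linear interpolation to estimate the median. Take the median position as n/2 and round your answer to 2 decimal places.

Cumulative frequencies: 23, 59, 77, 92, 107, 118
n = 118; position = n/2 = 59.
This falls in the class 15 – <20: L = 15, F = 23, f = 36, h = 5.
Median ≈ 15 + ((59 − 23) / 36) × 5 = 20.0000

20.00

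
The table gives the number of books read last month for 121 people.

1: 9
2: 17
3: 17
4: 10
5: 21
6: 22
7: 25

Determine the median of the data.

5

Cumulative frequencies: 9, 26, 43, 53, 74, 96, 121
n = 121, so the median is the value in position (n+1)/2 = 61.
Position 61 falls at value 5.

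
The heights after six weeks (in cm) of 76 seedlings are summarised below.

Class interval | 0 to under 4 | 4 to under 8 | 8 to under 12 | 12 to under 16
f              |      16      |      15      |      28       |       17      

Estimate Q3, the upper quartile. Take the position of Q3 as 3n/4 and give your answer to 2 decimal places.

11.71

Cumulative frequencies: 16, 31, 59, 76
n = 76; position = 3n/4 = 57.
This falls in the class 8 to under 12: L = 8, F = 31, f = 28, h = 4.
Upper quartile ≈ 8 + ((57 − 31) / 28) × 4 = 11.7143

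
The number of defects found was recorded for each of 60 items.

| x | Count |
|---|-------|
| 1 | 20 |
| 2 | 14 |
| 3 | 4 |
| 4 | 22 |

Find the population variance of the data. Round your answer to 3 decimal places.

Values: 1, 2, 3, 4
n = 60, Σfx = 148, mean = 2.4667
Σfx² = 464
Σf(x − x̄)² = Σfx² − (Σfx)²/n = 464 − 148²/60 = 98.9333
Population variance = 98.9333 / 60 = 1.6489

1.649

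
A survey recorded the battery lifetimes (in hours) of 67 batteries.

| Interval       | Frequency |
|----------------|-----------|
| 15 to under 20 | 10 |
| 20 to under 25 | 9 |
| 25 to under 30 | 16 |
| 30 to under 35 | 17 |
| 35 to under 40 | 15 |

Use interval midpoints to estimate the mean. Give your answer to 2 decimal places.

28.84

Midpoints: 17.5, 22.5, 27.5, 32.5, 37.5
Σfm = 10×17.5 + 9×22.5 + 16×27.5 + 17×32.5 + 15×37.5 = 1932.5
n = Σf = 67
Mean = 1932.5 / 67 = 28.8433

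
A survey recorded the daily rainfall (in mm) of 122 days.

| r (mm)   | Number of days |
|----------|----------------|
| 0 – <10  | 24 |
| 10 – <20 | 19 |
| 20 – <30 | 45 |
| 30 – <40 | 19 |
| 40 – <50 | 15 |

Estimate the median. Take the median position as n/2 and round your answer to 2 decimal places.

24.00

Cumulative frequencies: 24, 43, 88, 107, 122
n = 122; position = n/2 = 61.
This falls in the class 20 – <30: L = 20, F = 43, f = 45, h = 10.
Median ≈ 20 + ((61 − 43) / 45) × 10 = 24.0000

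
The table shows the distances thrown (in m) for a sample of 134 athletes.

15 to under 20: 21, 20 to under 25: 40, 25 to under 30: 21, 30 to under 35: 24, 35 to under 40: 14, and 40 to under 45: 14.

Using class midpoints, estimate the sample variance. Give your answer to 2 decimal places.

61.83

Midpoints: 17.5, 22.5, 27.5, 32.5, 37.5, 42.5
n = 134, Σfm = 3745, mean = 27.9478
Σfm² = 112887.5
Σf(m − x̄)² = Σfm² − (Σfm)²/n = 112887.5 − 3745²/134 = 8223.1343
Sample variance = 8223.1343 / 133 = 61.8281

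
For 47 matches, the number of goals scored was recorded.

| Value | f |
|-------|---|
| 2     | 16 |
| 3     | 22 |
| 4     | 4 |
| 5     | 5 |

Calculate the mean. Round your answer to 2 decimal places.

2.96

Values: 2, 3, 4, 5
Σfx = 16×2 + 22×3 + 4×4 + 5×5 = 139
n = Σf = 47
Mean = 139 / 47 = 2.9574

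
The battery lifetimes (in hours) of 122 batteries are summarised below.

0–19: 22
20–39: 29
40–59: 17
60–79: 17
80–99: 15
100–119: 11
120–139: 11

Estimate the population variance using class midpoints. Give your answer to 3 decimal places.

Midpoints: 9.5, 29.5, 49.5, 69.5, 89.5, 109.5, 129.5
n = 122, Σfm = 7059, mean = 57.8607
Σfm² = 587510.5
Σf(m − x̄)² = Σfm² − (Σfm)²/n = 587510.5 − 7059²/122 = 179072.1311
Population variance = 179072.1311 / 122 = 1467.8044

1467.804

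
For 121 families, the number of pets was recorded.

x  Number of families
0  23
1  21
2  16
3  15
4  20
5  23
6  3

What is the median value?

3

Cumulative frequencies: 23, 44, 60, 75, 95, 118, 121
n = 121, so the median is the value in position (n+1)/2 = 61.
Position 61 falls at value 3.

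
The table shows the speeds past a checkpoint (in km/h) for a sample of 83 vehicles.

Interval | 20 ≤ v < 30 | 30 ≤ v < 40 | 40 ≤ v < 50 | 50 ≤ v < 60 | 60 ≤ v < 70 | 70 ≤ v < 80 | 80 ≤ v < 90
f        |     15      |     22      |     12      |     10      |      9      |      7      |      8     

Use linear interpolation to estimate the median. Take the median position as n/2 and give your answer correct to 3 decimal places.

Cumulative frequencies: 15, 37, 49, 59, 68, 75, 83
n = 83; position = n/2 = 41.5.
This falls in the class 40 ≤ v < 50: L = 40, F = 37, f = 12, h = 10.
Median ≈ 40 + ((41.5 − 37) / 12) × 10 = 43.7500

43.750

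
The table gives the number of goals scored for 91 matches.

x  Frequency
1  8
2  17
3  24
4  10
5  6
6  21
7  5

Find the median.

Cumulative frequencies: 8, 25, 49, 59, 65, 86, 91
n = 91, so the median is the value in position (n+1)/2 = 46.
Position 46 falls at value 3.

3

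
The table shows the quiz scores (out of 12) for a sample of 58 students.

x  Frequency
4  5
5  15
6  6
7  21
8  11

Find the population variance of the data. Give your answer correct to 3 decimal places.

1.628

Values: 4, 5, 6, 7, 8
n = 58, Σfx = 366, mean = 6.3103
Σfx² = 2404
Σf(x − x̄)² = Σfx² − (Σfx)²/n = 2404 − 366²/58 = 94.4138
Population variance = 94.4138 / 58 = 1.6278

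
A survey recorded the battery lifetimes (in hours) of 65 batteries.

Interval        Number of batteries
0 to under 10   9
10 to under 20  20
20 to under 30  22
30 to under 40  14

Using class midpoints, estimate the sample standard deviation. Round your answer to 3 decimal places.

9.774

Midpoints: 5, 15, 25, 35
n = 65, Σfm = 1385, mean = 21.3077
Σfm² = 35625
Σf(m − x̄)² = Σfm² − (Σfm)²/n = 35625 − 1385²/65 = 6113.8462
Sample variance = 6113.8462 / 64 = 95.5288
Standard deviation = √95.5288 = 9.7739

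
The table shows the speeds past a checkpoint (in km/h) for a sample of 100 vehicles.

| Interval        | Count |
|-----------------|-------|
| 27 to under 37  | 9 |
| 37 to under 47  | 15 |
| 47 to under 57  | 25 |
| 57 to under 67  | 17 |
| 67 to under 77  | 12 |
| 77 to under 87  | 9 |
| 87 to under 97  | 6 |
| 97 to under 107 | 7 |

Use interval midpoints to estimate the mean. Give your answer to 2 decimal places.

61.40

Midpoints: 32, 42, 52, 62, 72, 82, 92, 102
Σfm = 9×32 + 15×42 + 25×52 + 17×62 + 12×72 + 9×82 + 6×92 + 7×102 = 6140
n = Σf = 100
Mean = 6140 / 100 = 61.4000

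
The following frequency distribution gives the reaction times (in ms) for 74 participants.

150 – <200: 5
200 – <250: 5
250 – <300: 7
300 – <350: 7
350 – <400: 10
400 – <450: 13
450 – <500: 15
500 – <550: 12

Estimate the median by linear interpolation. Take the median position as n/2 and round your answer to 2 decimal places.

Cumulative frequencies: 5, 10, 17, 24, 34, 47, 62, 74
n = 74; position = n/2 = 37.
This falls in the class 400 – <450: L = 400, F = 34, f = 13, h = 50.
Median ≈ 400 + ((37 − 34) / 13) × 50 = 411.5385

411.54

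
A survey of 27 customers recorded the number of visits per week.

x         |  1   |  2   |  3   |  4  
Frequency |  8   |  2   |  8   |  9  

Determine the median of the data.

Cumulative frequencies: 8, 10, 18, 27
n = 27, so the median is the value in position (n+1)/2 = 14.
Position 14 falls at value 3.

3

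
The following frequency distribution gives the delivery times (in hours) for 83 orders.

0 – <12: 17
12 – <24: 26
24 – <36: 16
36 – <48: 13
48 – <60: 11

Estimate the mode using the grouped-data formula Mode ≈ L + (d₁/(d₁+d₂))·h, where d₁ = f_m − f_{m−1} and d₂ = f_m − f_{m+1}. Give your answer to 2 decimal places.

Modal class: 12 – <24 (highest frequency 26).
d₁ = 26 − 17 = 9, d₂ = 26 − 16 = 10
Mode ≈ 12 + (9/(9+10)) × 12 = 12 + 5.6842 = 17.6842

17.68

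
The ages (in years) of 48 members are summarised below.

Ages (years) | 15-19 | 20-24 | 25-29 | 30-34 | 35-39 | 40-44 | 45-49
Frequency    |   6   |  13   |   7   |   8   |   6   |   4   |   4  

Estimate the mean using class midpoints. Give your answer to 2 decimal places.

29.40

Midpoints: 17, 22, 27, 32, 37, 42, 47
Σfm = 6×17 + 13×22 + 7×27 + 8×32 + 6×37 + 4×42 + 4×47 = 1411
n = Σf = 48
Mean = 1411 / 48 = 29.3958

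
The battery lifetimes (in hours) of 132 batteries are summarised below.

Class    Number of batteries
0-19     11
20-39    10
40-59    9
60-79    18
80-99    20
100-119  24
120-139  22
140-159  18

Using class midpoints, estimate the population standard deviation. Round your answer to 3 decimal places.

42.387

Midpoints: 9.5, 29.5, 49.5, 69.5, 89.5, 109.5, 129.5, 149.5
n = 132, Σfm = 12054, mean = 91.3182
Σfm² = 1337913
Σf(m − x̄)² = Σfm² − (Σfm)²/n = 1337913 − 12054²/132 = 237163.6364
Population variance = 237163.6364 / 132 = 1796.6942
Standard deviation = √1796.6942 = 42.3874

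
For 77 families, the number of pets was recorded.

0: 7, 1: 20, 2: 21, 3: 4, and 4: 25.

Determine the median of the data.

2

Cumulative frequencies: 7, 27, 48, 52, 77
n = 77, so the median is the value in position (n+1)/2 = 39.
Position 39 falls at value 2.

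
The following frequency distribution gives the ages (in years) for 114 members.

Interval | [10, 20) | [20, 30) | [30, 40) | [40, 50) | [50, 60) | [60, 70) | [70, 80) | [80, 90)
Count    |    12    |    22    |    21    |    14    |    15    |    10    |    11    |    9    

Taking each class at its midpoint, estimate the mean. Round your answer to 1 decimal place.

45.3

Midpoints: 15, 25, 35, 45, 55, 65, 75, 85
Σfm = 12×15 + 22×25 + 21×35 + 14×45 + 15×55 + 10×65 + 11×75 + 9×85 = 5160
n = Σf = 114
Mean = 5160 / 114 = 45.2632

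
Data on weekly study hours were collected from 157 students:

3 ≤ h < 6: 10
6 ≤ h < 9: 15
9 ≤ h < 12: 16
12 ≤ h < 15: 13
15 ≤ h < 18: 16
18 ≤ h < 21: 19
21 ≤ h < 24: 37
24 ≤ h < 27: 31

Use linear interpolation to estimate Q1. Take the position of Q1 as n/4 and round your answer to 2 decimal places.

11.67

Cumulative frequencies: 10, 25, 41, 54, 70, 89, 126, 157
n = 157; position = n/4 = 39.25.
This falls in the class 9 ≤ h < 12: L = 9, F = 25, f = 16, h = 3.
Lower quartile ≈ 9 + ((39.25 − 25) / 16) × 3 = 11.6719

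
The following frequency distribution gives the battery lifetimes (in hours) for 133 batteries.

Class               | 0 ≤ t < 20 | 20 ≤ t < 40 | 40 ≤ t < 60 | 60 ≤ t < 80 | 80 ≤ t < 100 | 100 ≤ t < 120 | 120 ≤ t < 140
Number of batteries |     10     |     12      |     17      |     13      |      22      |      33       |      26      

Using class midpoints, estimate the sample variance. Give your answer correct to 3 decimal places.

1439.827

Midpoints: 10, 30, 50, 70, 90, 110, 130
n = 133, Σfm = 11210, mean = 84.2857
Σfm² = 1134900
Σf(m − x̄)² = Σfm² − (Σfm)²/n = 1134900 − 11210²/133 = 190057.1429
Sample variance = 190057.1429 / 132 = 1439.8268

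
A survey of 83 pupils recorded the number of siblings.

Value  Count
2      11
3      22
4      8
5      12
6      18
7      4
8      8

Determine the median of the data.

Cumulative frequencies: 11, 33, 41, 53, 71, 75, 83
n = 83, so the median is the value in position (n+1)/2 = 42.
Position 42 falls at value 5.

5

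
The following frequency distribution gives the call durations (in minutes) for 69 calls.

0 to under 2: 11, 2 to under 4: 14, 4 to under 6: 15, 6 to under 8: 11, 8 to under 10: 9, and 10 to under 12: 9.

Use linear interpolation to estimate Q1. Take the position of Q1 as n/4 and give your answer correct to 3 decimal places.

Cumulative frequencies: 11, 25, 40, 51, 60, 69
n = 69; position = n/4 = 17.25.
This falls in the class 2 to under 4: L = 2, F = 11, f = 14, h = 2.
Lower quartile ≈ 2 + ((17.25 − 11) / 14) × 2 = 2.8929

2.893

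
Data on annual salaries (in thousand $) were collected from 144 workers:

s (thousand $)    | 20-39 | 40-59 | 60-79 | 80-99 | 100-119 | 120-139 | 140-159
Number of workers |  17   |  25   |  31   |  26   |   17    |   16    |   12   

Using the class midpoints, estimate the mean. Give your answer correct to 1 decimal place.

83.0

Midpoints: 29.5, 49.5, 69.5, 89.5, 109.5, 129.5, 149.5
Σfm = 17×29.5 + 25×49.5 + 31×69.5 + 26×89.5 + 17×109.5 + 16×129.5 + 12×149.5 = 11948
n = Σf = 144
Mean = 11948 / 144 = 82.9722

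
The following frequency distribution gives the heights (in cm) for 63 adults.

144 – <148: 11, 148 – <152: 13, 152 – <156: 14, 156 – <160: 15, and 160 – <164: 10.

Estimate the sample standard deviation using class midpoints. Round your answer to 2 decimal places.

5.38

Midpoints: 146, 150, 154, 158, 162
n = 63, Σfm = 9702, mean = 154.0000
Σfm² = 1495900
Σf(m − x̄)² = Σfm² − (Σfm)²/n = 1495900 − 9702²/63 = 1792.0000
Sample variance = 1792.0000 / 62 = 28.9032
Standard deviation = √28.9032 = 5.3762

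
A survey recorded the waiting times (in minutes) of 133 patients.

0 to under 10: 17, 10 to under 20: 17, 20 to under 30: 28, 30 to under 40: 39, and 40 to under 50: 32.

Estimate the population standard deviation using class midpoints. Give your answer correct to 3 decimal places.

Midpoints: 5, 15, 25, 35, 45
n = 133, Σfm = 3845, mean = 28.9098
Σfm² = 134325
Σf(m − x̄)² = Σfm² − (Σfm)²/n = 134325 − 3845²/133 = 23166.9173
Population variance = 23166.9173 / 133 = 174.1873
Standard deviation = √174.1873 = 13.1980

13.198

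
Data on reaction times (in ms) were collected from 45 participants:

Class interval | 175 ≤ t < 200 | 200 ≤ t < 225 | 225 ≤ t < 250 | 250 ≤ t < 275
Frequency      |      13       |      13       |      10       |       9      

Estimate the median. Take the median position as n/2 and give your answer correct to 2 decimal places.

218.27

Cumulative frequencies: 13, 26, 36, 45
n = 45; position = n/2 = 22.5.
This falls in the class 200 ≤ t < 225: L = 200, F = 13, f = 13, h = 25.
Median ≈ 200 + ((22.5 − 13) / 13) × 25 = 218.2692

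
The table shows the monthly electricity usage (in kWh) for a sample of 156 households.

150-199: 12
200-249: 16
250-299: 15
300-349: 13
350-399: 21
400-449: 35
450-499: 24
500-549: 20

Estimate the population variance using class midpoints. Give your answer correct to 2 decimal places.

11536.82

Midpoints: 174.5, 224.5, 274.5, 324.5, 374.5, 424.5, 474.5, 524.5
n = 156, Σfm = 58622, mean = 375.7821
Σfm² = 23828839
Σf(m − x̄)² = Σfm² − (Σfm)²/n = 23828839 − 58622²/156 = 1799743.5897
Population variance = 1799743.5897 / 156 = 11536.8179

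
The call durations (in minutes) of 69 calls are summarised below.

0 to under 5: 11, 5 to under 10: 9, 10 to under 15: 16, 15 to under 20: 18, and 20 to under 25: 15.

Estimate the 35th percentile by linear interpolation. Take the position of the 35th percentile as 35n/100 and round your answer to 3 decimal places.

11.297

Cumulative frequencies: 11, 20, 36, 54, 69
n = 69; position = 35n/100 = 24.15.
This falls in the class 10 to under 15: L = 10, F = 20, f = 16, h = 5.
35th percentile ≈ 10 + ((24.15 − 20) / 16) × 5 = 11.2969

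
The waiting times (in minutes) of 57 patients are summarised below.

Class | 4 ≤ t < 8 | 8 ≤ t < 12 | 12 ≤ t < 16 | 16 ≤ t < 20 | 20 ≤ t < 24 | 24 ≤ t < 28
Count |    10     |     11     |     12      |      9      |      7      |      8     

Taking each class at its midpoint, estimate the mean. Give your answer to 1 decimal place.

15.1

Midpoints: 6, 10, 14, 18, 22, 26
Σfm = 10×6 + 11×10 + 12×14 + 9×18 + 7×22 + 8×26 = 862
n = Σf = 57
Mean = 862 / 57 = 15.1228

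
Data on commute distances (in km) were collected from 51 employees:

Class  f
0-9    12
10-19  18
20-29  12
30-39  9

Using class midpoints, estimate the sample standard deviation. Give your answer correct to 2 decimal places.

10.36

Midpoints: 4.5, 14.5, 24.5, 34.5
n = 51, Σfm = 919.5, mean = 18.0294
Σfm² = 21942.75
Σf(m − x̄)² = Σfm² − (Σfm)²/n = 21942.75 − 919.5²/51 = 5364.7059
Sample variance = 5364.7059 / 50 = 107.2941
Standard deviation = √107.2941 = 10.3583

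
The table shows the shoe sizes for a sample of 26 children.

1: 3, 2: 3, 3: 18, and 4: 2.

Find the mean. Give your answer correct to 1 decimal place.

Values: 1, 2, 3, 4
Σfx = 3×1 + 3×2 + 18×3 + 2×4 = 71
n = Σf = 26
Mean = 71 / 26 = 2.7308

2.7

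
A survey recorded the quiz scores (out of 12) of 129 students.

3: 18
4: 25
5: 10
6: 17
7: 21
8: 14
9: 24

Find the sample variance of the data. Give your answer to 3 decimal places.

Values: 3, 4, 5, 6, 7, 8, 9
n = 129, Σfx = 781, mean = 6.0543
Σfx² = 5293
Σf(x − x̄)² = Σfx² − (Σfx)²/n = 5293 − 781²/129 = 564.6202
Sample variance = 564.6202 / 128 = 4.4111

4.411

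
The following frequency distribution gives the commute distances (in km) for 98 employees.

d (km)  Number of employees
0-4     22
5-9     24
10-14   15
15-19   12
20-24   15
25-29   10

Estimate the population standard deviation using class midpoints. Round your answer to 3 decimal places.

Midpoints: 2, 7, 12, 17, 22, 27
n = 98, Σfm = 1196, mean = 12.2041
Σfm² = 21442
Σf(m − x̄)² = Σfm² − (Σfm)²/n = 21442 − 1196²/98 = 6845.9184
Population variance = 6845.9184 / 98 = 69.8563
Standard deviation = √69.8563 = 8.3580

8.358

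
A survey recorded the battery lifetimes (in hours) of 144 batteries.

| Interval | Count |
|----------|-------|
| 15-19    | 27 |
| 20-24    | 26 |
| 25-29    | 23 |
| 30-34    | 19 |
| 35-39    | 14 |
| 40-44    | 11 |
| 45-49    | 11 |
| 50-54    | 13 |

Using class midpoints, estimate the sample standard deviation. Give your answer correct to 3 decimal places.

Midpoints: 17, 22, 27, 32, 37, 42, 47, 52
n = 144, Σfm = 4433, mean = 30.7847
Σfm² = 154631
Σf(m − x̄)² = Σfm² − (Σfm)²/n = 154631 − 4433²/144 = 18162.3264
Sample variance = 18162.3264 / 143 = 127.0093
Standard deviation = √127.0093 = 11.2698

11.270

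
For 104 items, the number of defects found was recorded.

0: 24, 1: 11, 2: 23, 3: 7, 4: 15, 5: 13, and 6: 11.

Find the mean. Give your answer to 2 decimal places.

Values: 0, 1, 2, 3, 4, 5, 6
Σfx = 24×0 + 11×1 + 23×2 + 7×3 + 15×4 + 13×5 + 11×6 = 269
n = Σf = 104
Mean = 269 / 104 = 2.5865

2.59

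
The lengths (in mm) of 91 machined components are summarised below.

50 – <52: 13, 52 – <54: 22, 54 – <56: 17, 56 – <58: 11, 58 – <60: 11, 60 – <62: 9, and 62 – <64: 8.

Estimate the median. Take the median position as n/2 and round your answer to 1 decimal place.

55.2

Cumulative frequencies: 13, 35, 52, 63, 74, 83, 91
n = 91; position = n/2 = 45.5.
This falls in the class 54 – <56: L = 54, F = 35, f = 17, h = 2.
Median ≈ 54 + ((45.5 − 35) / 17) × 2 = 55.2353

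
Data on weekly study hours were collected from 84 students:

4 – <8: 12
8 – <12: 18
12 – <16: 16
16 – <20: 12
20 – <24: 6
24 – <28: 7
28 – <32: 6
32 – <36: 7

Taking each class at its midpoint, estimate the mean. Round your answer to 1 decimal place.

17.0

Midpoints: 6, 10, 14, 18, 22, 26, 30, 34
Σfm = 12×6 + 18×10 + 16×14 + 12×18 + 6×22 + 7×26 + 6×30 + 7×34 = 1424
n = Σf = 84
Mean = 1424 / 84 = 16.9524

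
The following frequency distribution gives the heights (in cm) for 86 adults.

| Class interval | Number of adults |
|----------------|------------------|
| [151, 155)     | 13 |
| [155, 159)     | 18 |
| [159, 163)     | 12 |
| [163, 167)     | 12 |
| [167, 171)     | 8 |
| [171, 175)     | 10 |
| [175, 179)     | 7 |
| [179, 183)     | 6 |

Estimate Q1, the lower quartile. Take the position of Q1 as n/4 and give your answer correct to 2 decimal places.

156.89

Cumulative frequencies: 13, 31, 43, 55, 63, 73, 80, 86
n = 86; position = n/4 = 21.5.
This falls in the class [155, 159): L = 155, F = 13, f = 18, h = 4.
Lower quartile ≈ 155 + ((21.5 − 13) / 18) × 4 = 156.8889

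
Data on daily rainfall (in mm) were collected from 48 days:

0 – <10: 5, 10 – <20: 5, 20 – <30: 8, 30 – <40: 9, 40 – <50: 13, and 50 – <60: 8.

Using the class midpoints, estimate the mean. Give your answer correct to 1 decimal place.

Midpoints: 5, 15, 25, 35, 45, 55
Σfm = 5×5 + 5×15 + 8×25 + 9×35 + 13×45 + 8×55 = 1640
n = Σf = 48
Mean = 1640 / 48 = 34.1667

34.2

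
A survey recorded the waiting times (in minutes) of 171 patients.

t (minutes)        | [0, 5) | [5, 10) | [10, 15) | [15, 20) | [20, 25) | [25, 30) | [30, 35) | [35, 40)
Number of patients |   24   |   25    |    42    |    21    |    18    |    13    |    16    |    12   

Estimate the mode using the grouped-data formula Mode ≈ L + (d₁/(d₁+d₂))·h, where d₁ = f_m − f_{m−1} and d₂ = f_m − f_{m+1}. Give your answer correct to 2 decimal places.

12.24

Modal class: [10, 15) (highest frequency 42).
d₁ = 42 − 25 = 17, d₂ = 42 − 21 = 21
Mode ≈ 10 + (17/(17+21)) × 5 = 10 + 2.2368 = 12.2368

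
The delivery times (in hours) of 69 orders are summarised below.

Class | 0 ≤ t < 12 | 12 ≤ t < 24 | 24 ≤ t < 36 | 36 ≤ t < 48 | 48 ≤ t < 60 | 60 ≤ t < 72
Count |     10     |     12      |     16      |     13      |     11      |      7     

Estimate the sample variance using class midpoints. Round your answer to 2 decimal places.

346.56

Midpoints: 6, 18, 30, 42, 54, 66
n = 69, Σfm = 2358, mean = 34.1739
Σfm² = 104148
Σf(m − x̄)² = Σfm² − (Σfm)²/n = 104148 − 2358²/69 = 23565.9130
Sample variance = 23565.9130 / 68 = 346.5575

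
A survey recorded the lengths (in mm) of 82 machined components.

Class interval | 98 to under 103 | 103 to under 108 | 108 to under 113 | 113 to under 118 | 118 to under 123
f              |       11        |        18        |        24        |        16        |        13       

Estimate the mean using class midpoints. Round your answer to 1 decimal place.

110.6

Midpoints: 100.5, 105.5, 110.5, 115.5, 120.5
Σfm = 11×100.5 + 18×105.5 + 24×110.5 + 16×115.5 + 13×120.5 = 9071
n = Σf = 82
Mean = 9071 / 82 = 110.6220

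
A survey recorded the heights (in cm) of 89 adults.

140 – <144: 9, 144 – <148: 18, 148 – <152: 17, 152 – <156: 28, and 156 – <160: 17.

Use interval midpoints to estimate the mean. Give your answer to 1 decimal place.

151.2

Midpoints: 142, 146, 150, 154, 158
Σfm = 9×142 + 18×146 + 17×150 + 28×154 + 17×158 = 13454
n = Σf = 89
Mean = 13454 / 89 = 151.1685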